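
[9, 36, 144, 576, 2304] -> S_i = 9*4^i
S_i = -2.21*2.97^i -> [-2.21, -6.56, -19.49, -57.9, -171.96]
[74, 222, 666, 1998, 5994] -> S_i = 74*3^i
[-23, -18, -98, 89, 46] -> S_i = Random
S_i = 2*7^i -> [2, 14, 98, 686, 4802]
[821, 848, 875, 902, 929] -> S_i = 821 + 27*i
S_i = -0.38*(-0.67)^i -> [-0.38, 0.25, -0.17, 0.11, -0.08]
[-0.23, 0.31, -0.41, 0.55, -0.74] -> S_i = -0.23*(-1.34)^i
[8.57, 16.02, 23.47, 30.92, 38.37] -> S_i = 8.57 + 7.45*i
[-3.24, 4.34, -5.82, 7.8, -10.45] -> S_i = -3.24*(-1.34)^i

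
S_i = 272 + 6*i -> [272, 278, 284, 290, 296]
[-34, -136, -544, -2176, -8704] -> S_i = -34*4^i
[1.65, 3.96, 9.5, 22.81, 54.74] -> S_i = 1.65*2.40^i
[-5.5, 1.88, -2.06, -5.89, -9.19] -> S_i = Random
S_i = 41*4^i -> [41, 164, 656, 2624, 10496]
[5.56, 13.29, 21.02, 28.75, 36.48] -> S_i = 5.56 + 7.73*i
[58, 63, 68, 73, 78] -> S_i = 58 + 5*i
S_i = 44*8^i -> [44, 352, 2816, 22528, 180224]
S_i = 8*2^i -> [8, 16, 32, 64, 128]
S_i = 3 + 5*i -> [3, 8, 13, 18, 23]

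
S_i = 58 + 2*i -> [58, 60, 62, 64, 66]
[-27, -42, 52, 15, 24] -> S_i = Random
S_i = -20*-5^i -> [-20, 100, -500, 2500, -12500]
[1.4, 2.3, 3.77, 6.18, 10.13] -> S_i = 1.40*1.64^i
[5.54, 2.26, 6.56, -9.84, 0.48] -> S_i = Random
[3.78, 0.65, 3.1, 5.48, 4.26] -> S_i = Random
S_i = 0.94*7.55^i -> [0.94, 7.1, 53.58, 404.55, 3054.33]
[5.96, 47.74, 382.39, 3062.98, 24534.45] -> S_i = 5.96*8.01^i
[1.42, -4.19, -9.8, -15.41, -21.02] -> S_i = 1.42 + -5.61*i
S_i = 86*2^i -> [86, 172, 344, 688, 1376]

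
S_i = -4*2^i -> [-4, -8, -16, -32, -64]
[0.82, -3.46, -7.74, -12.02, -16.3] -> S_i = 0.82 + -4.28*i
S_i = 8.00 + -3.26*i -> [8.0, 4.74, 1.48, -1.78, -5.04]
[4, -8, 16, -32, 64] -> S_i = 4*-2^i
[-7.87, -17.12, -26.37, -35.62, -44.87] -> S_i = -7.87 + -9.25*i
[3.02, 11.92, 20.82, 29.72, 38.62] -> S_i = 3.02 + 8.90*i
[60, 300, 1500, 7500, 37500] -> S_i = 60*5^i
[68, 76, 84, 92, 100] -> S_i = 68 + 8*i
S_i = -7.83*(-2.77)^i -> [-7.83, 21.69, -60.08, 166.42, -460.98]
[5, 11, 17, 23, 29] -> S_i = 5 + 6*i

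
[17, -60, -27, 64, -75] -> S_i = Random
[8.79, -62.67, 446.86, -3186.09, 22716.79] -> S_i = 8.79*(-7.13)^i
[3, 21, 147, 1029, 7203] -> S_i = 3*7^i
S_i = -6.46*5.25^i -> [-6.46, -33.92, -178.05, -934.78, -4907.61]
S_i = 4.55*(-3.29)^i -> [4.55, -14.97, 49.25, -162.03, 533.08]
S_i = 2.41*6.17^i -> [2.41, 14.87, 91.75, 566.07, 3492.67]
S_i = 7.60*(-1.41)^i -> [7.6, -10.72, 15.11, -21.3, 30.04]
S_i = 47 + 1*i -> [47, 48, 49, 50, 51]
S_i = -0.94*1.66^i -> [-0.94, -1.56, -2.59, -4.3, -7.14]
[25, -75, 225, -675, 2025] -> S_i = 25*-3^i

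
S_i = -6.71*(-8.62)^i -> [-6.71, 57.84, -498.58, 4297.78, -37046.88]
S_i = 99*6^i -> [99, 594, 3564, 21384, 128304]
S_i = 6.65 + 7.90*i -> [6.65, 14.55, 22.45, 30.35, 38.25]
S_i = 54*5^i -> [54, 270, 1350, 6750, 33750]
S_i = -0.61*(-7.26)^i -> [-0.61, 4.43, -32.15, 233.42, -1694.64]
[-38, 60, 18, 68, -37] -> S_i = Random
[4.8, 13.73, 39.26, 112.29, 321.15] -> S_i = 4.80*2.86^i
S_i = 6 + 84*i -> [6, 90, 174, 258, 342]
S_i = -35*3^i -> [-35, -105, -315, -945, -2835]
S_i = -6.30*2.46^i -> [-6.3, -15.5, -38.13, -93.79, -230.72]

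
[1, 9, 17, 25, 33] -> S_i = 1 + 8*i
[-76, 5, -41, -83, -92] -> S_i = Random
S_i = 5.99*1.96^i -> [5.99, 11.74, 23.01, 45.1, 88.4]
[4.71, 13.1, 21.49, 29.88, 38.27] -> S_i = 4.71 + 8.39*i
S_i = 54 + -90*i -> [54, -36, -126, -216, -306]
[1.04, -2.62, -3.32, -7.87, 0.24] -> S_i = Random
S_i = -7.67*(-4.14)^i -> [-7.67, 31.75, -131.46, 544.25, -2253.18]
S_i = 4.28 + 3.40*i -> [4.28, 7.68, 11.08, 14.48, 17.88]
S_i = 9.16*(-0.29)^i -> [9.16, -2.66, 0.77, -0.22, 0.06]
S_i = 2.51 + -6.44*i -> [2.51, -3.93, -10.37, -16.81, -23.25]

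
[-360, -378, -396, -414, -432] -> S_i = -360 + -18*i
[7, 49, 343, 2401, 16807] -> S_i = 7*7^i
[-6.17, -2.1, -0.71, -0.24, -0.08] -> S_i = -6.17*0.34^i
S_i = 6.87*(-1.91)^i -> [6.87, -13.12, 25.06, -47.87, 91.43]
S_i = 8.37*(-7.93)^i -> [8.37, -66.37, 526.35, -4173.93, 33099.25]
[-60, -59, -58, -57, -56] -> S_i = -60 + 1*i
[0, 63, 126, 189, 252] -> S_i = 0 + 63*i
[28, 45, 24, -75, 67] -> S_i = Random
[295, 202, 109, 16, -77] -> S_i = 295 + -93*i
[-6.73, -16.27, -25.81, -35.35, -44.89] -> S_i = -6.73 + -9.54*i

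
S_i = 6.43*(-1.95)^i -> [6.43, -12.54, 24.45, -47.68, 92.97]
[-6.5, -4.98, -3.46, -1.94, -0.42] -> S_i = -6.50 + 1.52*i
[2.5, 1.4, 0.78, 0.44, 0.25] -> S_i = 2.50*0.56^i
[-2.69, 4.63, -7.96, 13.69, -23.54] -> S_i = -2.69*(-1.72)^i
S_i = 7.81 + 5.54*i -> [7.81, 13.35, 18.89, 24.43, 29.97]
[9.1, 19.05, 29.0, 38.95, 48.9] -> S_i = 9.10 + 9.95*i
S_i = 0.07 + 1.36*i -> [0.07, 1.43, 2.79, 4.15, 5.51]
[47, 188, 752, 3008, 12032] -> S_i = 47*4^i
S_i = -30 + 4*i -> [-30, -26, -22, -18, -14]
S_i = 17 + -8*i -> [17, 9, 1, -7, -15]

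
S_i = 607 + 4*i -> [607, 611, 615, 619, 623]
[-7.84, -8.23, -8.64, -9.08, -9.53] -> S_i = -7.84*1.05^i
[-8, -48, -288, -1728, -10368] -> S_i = -8*6^i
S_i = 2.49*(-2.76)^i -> [2.49, -6.87, 18.97, -52.35, 144.49]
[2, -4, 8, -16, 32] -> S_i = 2*-2^i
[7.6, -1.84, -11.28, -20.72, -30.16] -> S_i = 7.60 + -9.44*i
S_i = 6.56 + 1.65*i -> [6.56, 8.21, 9.86, 11.51, 13.16]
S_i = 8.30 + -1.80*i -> [8.3, 6.5, 4.7, 2.9, 1.1]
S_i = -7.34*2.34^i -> [-7.34, -17.18, -40.19, -94.05, -220.07]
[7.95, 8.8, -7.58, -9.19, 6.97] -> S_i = Random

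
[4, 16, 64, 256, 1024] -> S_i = 4*4^i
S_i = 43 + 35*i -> [43, 78, 113, 148, 183]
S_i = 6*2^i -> [6, 12, 24, 48, 96]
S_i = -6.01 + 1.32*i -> [-6.01, -4.69, -3.37, -2.05, -0.73]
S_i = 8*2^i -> [8, 16, 32, 64, 128]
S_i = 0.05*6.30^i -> [0.05, 0.32, 1.98, 12.5, 78.76]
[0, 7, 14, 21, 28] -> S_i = 0 + 7*i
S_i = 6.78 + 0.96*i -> [6.78, 7.74, 8.7, 9.66, 10.62]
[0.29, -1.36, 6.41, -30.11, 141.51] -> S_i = 0.29*(-4.70)^i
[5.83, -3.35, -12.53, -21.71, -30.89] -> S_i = 5.83 + -9.18*i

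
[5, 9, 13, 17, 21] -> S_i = 5 + 4*i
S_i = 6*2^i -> [6, 12, 24, 48, 96]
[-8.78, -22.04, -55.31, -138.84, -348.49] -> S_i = -8.78*2.51^i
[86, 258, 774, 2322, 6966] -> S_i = 86*3^i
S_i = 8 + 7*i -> [8, 15, 22, 29, 36]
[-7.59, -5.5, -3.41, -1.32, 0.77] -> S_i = -7.59 + 2.09*i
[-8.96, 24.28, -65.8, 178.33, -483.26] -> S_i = -8.96*(-2.71)^i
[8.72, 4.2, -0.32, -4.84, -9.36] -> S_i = 8.72 + -4.52*i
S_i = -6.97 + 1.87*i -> [-6.97, -5.1, -3.23, -1.36, 0.51]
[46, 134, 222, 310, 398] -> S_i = 46 + 88*i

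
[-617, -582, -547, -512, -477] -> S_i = -617 + 35*i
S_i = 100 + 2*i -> [100, 102, 104, 106, 108]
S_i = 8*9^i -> [8, 72, 648, 5832, 52488]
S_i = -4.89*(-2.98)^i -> [-4.89, 14.57, -43.43, 129.41, -385.63]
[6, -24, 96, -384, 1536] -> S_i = 6*-4^i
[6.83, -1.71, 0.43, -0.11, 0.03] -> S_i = 6.83*(-0.25)^i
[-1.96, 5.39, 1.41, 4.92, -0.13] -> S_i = Random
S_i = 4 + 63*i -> [4, 67, 130, 193, 256]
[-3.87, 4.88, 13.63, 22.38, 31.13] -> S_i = -3.87 + 8.75*i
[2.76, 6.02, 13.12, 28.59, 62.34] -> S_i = 2.76*2.18^i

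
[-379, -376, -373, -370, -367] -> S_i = -379 + 3*i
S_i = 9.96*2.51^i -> [9.96, 25.0, 62.75, 157.5, 395.32]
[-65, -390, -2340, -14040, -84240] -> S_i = -65*6^i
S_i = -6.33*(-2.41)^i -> [-6.33, 15.26, -36.77, 88.6, -213.54]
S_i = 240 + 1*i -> [240, 241, 242, 243, 244]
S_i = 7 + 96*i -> [7, 103, 199, 295, 391]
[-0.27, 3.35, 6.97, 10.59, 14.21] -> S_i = -0.27 + 3.62*i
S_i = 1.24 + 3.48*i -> [1.24, 4.72, 8.2, 11.68, 15.16]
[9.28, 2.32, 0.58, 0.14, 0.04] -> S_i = 9.28*0.25^i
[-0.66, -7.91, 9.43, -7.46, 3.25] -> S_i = Random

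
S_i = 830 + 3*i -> [830, 833, 836, 839, 842]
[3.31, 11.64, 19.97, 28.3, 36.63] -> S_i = 3.31 + 8.33*i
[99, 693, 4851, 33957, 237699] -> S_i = 99*7^i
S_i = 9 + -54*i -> [9, -45, -99, -153, -207]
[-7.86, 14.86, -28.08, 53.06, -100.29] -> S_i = -7.86*(-1.89)^i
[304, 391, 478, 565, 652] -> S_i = 304 + 87*i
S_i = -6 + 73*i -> [-6, 67, 140, 213, 286]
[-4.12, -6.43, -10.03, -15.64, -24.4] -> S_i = -4.12*1.56^i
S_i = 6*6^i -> [6, 36, 216, 1296, 7776]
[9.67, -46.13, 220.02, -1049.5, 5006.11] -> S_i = 9.67*(-4.77)^i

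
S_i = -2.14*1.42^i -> [-2.14, -3.04, -4.32, -6.13, -8.7]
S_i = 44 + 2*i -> [44, 46, 48, 50, 52]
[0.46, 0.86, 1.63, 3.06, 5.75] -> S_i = 0.46*1.88^i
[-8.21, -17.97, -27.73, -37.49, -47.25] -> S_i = -8.21 + -9.76*i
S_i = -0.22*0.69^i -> [-0.22, -0.15, -0.1, -0.07, -0.05]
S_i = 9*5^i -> [9, 45, 225, 1125, 5625]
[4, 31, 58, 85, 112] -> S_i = 4 + 27*i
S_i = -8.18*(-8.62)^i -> [-8.18, 70.51, -607.81, 5239.32, -45162.96]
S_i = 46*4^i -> [46, 184, 736, 2944, 11776]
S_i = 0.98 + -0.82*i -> [0.98, 0.16, -0.66, -1.48, -2.3]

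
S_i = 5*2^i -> [5, 10, 20, 40, 80]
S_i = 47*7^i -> [47, 329, 2303, 16121, 112847]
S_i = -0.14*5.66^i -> [-0.14, -0.79, -4.48, -25.39, -143.68]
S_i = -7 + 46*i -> [-7, 39, 85, 131, 177]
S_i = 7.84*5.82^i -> [7.84, 45.63, 265.56, 1545.56, 8995.14]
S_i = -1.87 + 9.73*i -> [-1.87, 7.86, 17.59, 27.32, 37.05]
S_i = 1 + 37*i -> [1, 38, 75, 112, 149]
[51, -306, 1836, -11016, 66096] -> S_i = 51*-6^i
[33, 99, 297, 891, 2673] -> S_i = 33*3^i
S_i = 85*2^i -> [85, 170, 340, 680, 1360]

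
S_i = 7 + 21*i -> [7, 28, 49, 70, 91]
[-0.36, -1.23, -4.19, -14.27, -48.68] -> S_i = -0.36*3.41^i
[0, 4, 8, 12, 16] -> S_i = 0 + 4*i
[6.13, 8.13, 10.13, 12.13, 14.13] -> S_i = 6.13 + 2.00*i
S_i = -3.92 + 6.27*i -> [-3.92, 2.35, 8.62, 14.89, 21.16]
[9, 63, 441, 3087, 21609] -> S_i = 9*7^i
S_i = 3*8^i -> [3, 24, 192, 1536, 12288]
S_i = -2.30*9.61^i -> [-2.3, -22.1, -212.41, -2041.26, -19616.49]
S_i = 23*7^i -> [23, 161, 1127, 7889, 55223]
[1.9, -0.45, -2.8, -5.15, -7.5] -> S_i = 1.90 + -2.35*i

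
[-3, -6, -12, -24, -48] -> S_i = -3*2^i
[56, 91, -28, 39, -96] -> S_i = Random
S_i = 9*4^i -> [9, 36, 144, 576, 2304]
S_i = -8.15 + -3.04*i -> [-8.15, -11.19, -14.23, -17.27, -20.31]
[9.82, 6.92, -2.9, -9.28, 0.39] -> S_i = Random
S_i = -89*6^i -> [-89, -534, -3204, -19224, -115344]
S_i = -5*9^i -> [-5, -45, -405, -3645, -32805]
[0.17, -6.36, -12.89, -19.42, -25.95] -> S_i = 0.17 + -6.53*i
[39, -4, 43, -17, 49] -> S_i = Random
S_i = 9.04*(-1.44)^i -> [9.04, -13.02, 18.75, -26.99, 38.87]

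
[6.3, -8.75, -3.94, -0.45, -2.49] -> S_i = Random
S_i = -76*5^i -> [-76, -380, -1900, -9500, -47500]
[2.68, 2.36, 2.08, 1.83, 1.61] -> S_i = 2.68*0.88^i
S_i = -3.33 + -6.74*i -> [-3.33, -10.07, -16.81, -23.55, -30.29]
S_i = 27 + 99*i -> [27, 126, 225, 324, 423]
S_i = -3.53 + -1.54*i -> [-3.53, -5.07, -6.61, -8.15, -9.69]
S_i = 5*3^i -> [5, 15, 45, 135, 405]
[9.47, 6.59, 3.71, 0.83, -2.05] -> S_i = 9.47 + -2.88*i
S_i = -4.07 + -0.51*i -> [-4.07, -4.58, -5.09, -5.6, -6.11]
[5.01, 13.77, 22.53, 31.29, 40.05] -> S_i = 5.01 + 8.76*i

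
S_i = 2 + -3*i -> [2, -1, -4, -7, -10]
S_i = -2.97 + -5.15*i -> [-2.97, -8.12, -13.27, -18.42, -23.57]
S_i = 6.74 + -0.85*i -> [6.74, 5.89, 5.04, 4.19, 3.34]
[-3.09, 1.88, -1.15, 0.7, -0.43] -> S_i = -3.09*(-0.61)^i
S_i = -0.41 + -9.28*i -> [-0.41, -9.69, -18.97, -28.25, -37.53]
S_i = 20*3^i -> [20, 60, 180, 540, 1620]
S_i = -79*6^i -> [-79, -474, -2844, -17064, -102384]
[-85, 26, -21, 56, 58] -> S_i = Random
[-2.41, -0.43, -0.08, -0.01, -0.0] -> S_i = -2.41*0.18^i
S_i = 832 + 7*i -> [832, 839, 846, 853, 860]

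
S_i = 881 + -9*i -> [881, 872, 863, 854, 845]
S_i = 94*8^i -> [94, 752, 6016, 48128, 385024]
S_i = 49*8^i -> [49, 392, 3136, 25088, 200704]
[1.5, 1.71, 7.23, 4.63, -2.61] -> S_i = Random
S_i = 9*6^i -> [9, 54, 324, 1944, 11664]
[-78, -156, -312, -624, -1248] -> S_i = -78*2^i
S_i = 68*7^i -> [68, 476, 3332, 23324, 163268]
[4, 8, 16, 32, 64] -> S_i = 4*2^i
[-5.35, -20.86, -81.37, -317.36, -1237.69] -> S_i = -5.35*3.90^i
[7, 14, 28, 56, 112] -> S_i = 7*2^i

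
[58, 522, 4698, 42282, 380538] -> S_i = 58*9^i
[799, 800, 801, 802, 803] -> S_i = 799 + 1*i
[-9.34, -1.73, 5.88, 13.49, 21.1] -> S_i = -9.34 + 7.61*i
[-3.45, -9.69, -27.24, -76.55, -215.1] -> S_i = -3.45*2.81^i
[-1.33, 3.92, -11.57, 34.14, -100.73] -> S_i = -1.33*(-2.95)^i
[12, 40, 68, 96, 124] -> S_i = 12 + 28*i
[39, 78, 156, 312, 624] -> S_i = 39*2^i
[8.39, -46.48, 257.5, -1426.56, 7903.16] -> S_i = 8.39*(-5.54)^i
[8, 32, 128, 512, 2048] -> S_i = 8*4^i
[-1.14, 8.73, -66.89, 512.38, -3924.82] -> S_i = -1.14*(-7.66)^i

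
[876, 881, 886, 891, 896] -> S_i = 876 + 5*i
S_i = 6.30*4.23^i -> [6.3, 26.65, 112.73, 476.83, 2016.98]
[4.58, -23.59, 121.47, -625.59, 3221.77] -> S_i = 4.58*(-5.15)^i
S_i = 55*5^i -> [55, 275, 1375, 6875, 34375]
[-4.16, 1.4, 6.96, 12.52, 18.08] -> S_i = -4.16 + 5.56*i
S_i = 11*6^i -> [11, 66, 396, 2376, 14256]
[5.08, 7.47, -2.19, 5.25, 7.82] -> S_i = Random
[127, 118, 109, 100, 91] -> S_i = 127 + -9*i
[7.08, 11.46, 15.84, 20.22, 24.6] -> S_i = 7.08 + 4.38*i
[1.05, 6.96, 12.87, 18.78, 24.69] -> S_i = 1.05 + 5.91*i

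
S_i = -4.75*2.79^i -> [-4.75, -13.25, -36.97, -103.16, -287.81]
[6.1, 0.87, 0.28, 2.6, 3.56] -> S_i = Random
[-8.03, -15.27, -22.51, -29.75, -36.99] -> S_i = -8.03 + -7.24*i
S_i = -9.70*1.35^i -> [-9.7, -13.1, -17.68, -23.87, -32.22]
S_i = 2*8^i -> [2, 16, 128, 1024, 8192]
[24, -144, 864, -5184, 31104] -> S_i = 24*-6^i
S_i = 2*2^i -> [2, 4, 8, 16, 32]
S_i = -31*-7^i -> [-31, 217, -1519, 10633, -74431]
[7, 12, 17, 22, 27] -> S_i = 7 + 5*i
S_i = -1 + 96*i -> [-1, 95, 191, 287, 383]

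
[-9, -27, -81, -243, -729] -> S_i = -9*3^i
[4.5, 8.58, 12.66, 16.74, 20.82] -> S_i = 4.50 + 4.08*i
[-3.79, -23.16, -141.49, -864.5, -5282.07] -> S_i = -3.79*6.11^i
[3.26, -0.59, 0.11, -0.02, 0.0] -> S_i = 3.26*(-0.18)^i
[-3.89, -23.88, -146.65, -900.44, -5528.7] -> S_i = -3.89*6.14^i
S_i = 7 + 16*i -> [7, 23, 39, 55, 71]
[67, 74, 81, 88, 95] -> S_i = 67 + 7*i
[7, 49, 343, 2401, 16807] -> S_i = 7*7^i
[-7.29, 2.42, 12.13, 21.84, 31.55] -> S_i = -7.29 + 9.71*i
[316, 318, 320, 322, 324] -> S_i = 316 + 2*i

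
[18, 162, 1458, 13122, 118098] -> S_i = 18*9^i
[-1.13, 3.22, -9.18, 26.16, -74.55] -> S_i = -1.13*(-2.85)^i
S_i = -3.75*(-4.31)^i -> [-3.75, 16.16, -69.66, 300.24, -1294.02]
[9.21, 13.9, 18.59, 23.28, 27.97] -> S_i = 9.21 + 4.69*i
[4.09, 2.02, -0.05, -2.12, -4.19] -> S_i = 4.09 + -2.07*i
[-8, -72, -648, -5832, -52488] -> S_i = -8*9^i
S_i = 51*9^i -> [51, 459, 4131, 37179, 334611]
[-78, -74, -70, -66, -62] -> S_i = -78 + 4*i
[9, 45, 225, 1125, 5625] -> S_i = 9*5^i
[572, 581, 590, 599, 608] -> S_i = 572 + 9*i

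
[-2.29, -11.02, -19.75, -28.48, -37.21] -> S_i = -2.29 + -8.73*i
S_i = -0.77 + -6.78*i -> [-0.77, -7.55, -14.33, -21.11, -27.89]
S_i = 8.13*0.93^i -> [8.13, 7.56, 7.03, 6.54, 6.08]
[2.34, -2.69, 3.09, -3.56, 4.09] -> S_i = 2.34*(-1.15)^i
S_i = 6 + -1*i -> [6, 5, 4, 3, 2]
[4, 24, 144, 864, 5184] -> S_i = 4*6^i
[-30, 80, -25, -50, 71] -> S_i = Random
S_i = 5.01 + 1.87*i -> [5.01, 6.88, 8.75, 10.62, 12.49]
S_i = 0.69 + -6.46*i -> [0.69, -5.77, -12.23, -18.69, -25.15]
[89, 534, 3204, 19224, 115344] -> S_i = 89*6^i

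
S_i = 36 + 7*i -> [36, 43, 50, 57, 64]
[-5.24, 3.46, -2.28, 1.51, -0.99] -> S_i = -5.24*(-0.66)^i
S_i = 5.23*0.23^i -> [5.23, 1.2, 0.28, 0.06, 0.01]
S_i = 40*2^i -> [40, 80, 160, 320, 640]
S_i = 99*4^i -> [99, 396, 1584, 6336, 25344]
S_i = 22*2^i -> [22, 44, 88, 176, 352]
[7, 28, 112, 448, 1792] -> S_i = 7*4^i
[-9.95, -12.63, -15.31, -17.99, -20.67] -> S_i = -9.95 + -2.68*i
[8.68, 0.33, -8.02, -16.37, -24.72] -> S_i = 8.68 + -8.35*i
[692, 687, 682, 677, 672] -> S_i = 692 + -5*i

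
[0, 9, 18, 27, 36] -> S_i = 0 + 9*i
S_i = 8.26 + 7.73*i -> [8.26, 15.99, 23.72, 31.45, 39.18]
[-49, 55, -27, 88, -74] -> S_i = Random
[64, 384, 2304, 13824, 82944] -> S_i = 64*6^i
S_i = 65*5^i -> [65, 325, 1625, 8125, 40625]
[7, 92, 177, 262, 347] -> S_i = 7 + 85*i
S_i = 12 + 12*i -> [12, 24, 36, 48, 60]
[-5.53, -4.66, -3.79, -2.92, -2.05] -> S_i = -5.53 + 0.87*i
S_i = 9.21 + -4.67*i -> [9.21, 4.54, -0.13, -4.8, -9.47]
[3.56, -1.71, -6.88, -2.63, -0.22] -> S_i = Random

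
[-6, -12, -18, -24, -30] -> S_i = -6 + -6*i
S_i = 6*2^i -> [6, 12, 24, 48, 96]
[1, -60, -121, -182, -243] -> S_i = 1 + -61*i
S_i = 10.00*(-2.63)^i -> [10.0, -26.3, 69.17, -181.91, 478.44]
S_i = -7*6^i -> [-7, -42, -252, -1512, -9072]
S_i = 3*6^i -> [3, 18, 108, 648, 3888]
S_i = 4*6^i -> [4, 24, 144, 864, 5184]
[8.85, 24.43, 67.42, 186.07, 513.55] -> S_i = 8.85*2.76^i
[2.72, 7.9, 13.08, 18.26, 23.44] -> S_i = 2.72 + 5.18*i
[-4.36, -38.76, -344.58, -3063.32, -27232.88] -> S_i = -4.36*8.89^i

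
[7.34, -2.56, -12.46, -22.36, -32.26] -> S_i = 7.34 + -9.90*i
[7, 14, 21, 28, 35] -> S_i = 7 + 7*i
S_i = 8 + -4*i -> [8, 4, 0, -4, -8]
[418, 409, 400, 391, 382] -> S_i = 418 + -9*i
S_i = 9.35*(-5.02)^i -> [9.35, -46.94, 235.62, -1182.83, 5937.81]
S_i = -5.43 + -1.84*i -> [-5.43, -7.27, -9.11, -10.95, -12.79]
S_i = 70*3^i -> [70, 210, 630, 1890, 5670]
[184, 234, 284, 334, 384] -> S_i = 184 + 50*i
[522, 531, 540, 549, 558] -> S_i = 522 + 9*i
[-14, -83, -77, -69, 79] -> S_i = Random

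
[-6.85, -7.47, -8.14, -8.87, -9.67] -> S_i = -6.85*1.09^i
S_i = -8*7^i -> [-8, -56, -392, -2744, -19208]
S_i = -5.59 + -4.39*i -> [-5.59, -9.98, -14.37, -18.76, -23.15]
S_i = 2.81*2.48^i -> [2.81, 6.97, 17.28, 42.86, 106.3]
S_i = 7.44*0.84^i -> [7.44, 6.25, 5.25, 4.41, 3.7]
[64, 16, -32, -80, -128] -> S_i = 64 + -48*i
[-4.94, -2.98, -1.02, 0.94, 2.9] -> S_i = -4.94 + 1.96*i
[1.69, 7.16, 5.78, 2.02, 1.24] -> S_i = Random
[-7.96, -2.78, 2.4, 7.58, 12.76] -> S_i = -7.96 + 5.18*i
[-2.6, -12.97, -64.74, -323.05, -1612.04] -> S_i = -2.60*4.99^i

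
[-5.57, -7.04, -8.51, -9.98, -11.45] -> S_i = -5.57 + -1.47*i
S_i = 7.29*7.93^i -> [7.29, 57.81, 458.43, 3635.36, 28828.38]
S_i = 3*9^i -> [3, 27, 243, 2187, 19683]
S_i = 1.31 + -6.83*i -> [1.31, -5.52, -12.35, -19.18, -26.01]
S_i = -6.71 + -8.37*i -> [-6.71, -15.08, -23.45, -31.82, -40.19]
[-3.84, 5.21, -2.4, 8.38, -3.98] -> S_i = Random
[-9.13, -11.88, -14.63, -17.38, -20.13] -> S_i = -9.13 + -2.75*i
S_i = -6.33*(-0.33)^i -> [-6.33, 2.09, -0.69, 0.23, -0.08]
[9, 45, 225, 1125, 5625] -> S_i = 9*5^i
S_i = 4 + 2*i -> [4, 6, 8, 10, 12]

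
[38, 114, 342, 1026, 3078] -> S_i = 38*3^i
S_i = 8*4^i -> [8, 32, 128, 512, 2048]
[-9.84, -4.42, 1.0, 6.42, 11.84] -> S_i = -9.84 + 5.42*i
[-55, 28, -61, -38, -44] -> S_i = Random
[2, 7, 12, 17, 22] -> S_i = 2 + 5*i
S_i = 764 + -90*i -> [764, 674, 584, 494, 404]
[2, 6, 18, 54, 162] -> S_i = 2*3^i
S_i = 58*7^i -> [58, 406, 2842, 19894, 139258]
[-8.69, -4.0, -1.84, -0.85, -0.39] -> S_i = -8.69*0.46^i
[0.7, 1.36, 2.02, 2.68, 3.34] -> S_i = 0.70 + 0.66*i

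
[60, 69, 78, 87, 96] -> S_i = 60 + 9*i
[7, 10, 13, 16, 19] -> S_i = 7 + 3*i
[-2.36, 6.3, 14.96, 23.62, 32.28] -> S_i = -2.36 + 8.66*i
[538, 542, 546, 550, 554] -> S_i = 538 + 4*i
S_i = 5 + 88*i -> [5, 93, 181, 269, 357]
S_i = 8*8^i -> [8, 64, 512, 4096, 32768]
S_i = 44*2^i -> [44, 88, 176, 352, 704]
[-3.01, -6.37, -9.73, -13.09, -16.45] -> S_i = -3.01 + -3.36*i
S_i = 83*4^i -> [83, 332, 1328, 5312, 21248]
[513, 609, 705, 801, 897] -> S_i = 513 + 96*i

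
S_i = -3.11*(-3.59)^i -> [-3.11, 11.16, -40.08, 143.89, -516.58]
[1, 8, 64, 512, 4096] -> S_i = 1*8^i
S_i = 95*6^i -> [95, 570, 3420, 20520, 123120]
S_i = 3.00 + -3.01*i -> [3.0, -0.01, -3.02, -6.03, -9.04]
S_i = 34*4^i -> [34, 136, 544, 2176, 8704]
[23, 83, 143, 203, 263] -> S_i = 23 + 60*i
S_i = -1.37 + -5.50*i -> [-1.37, -6.87, -12.37, -17.87, -23.37]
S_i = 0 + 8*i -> [0, 8, 16, 24, 32]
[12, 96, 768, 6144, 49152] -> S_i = 12*8^i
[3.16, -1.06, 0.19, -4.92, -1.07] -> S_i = Random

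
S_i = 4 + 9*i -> [4, 13, 22, 31, 40]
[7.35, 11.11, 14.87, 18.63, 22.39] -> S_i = 7.35 + 3.76*i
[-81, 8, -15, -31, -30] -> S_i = Random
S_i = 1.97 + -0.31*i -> [1.97, 1.66, 1.35, 1.04, 0.73]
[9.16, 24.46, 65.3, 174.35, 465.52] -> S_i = 9.16*2.67^i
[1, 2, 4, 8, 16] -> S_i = 1*2^i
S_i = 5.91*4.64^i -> [5.91, 27.42, 127.24, 590.39, 2739.42]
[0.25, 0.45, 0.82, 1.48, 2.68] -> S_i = 0.25*1.81^i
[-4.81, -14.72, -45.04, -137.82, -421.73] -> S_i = -4.81*3.06^i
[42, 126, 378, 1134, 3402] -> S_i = 42*3^i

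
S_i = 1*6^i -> [1, 6, 36, 216, 1296]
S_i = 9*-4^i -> [9, -36, 144, -576, 2304]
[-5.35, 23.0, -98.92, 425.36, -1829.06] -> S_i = -5.35*(-4.30)^i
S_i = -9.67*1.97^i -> [-9.67, -19.05, -37.53, -73.93, -145.64]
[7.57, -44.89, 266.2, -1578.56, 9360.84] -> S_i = 7.57*(-5.93)^i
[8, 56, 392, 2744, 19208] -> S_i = 8*7^i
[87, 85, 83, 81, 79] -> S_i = 87 + -2*i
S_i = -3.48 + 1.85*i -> [-3.48, -1.63, 0.22, 2.07, 3.92]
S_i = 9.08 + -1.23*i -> [9.08, 7.85, 6.62, 5.39, 4.16]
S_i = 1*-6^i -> [1, -6, 36, -216, 1296]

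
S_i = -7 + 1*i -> [-7, -6, -5, -4, -3]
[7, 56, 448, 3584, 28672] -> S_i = 7*8^i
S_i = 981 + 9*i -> [981, 990, 999, 1008, 1017]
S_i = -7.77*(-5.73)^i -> [-7.77, 44.52, -255.11, 1461.79, -8376.05]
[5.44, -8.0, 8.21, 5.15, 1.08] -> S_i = Random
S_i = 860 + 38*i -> [860, 898, 936, 974, 1012]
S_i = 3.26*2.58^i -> [3.26, 8.41, 21.7, 55.99, 144.44]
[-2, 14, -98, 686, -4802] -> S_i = -2*-7^i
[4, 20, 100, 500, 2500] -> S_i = 4*5^i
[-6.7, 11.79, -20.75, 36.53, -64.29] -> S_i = -6.70*(-1.76)^i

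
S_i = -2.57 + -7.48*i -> [-2.57, -10.05, -17.53, -25.01, -32.49]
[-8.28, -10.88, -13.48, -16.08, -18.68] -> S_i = -8.28 + -2.60*i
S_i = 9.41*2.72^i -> [9.41, 25.6, 69.62, 189.36, 515.07]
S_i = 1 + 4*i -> [1, 5, 9, 13, 17]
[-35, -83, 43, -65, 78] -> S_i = Random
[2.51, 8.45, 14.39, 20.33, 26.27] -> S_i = 2.51 + 5.94*i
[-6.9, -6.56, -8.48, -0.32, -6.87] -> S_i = Random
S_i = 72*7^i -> [72, 504, 3528, 24696, 172872]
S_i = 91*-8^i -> [91, -728, 5824, -46592, 372736]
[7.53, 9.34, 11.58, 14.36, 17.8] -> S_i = 7.53*1.24^i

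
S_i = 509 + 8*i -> [509, 517, 525, 533, 541]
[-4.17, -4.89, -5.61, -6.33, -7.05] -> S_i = -4.17 + -0.72*i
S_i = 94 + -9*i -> [94, 85, 76, 67, 58]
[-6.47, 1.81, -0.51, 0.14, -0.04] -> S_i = -6.47*(-0.28)^i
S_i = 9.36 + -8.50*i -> [9.36, 0.86, -7.64, -16.14, -24.64]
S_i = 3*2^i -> [3, 6, 12, 24, 48]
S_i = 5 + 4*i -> [5, 9, 13, 17, 21]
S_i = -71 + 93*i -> [-71, 22, 115, 208, 301]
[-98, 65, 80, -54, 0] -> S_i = Random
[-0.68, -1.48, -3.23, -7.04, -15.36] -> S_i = -0.68*2.18^i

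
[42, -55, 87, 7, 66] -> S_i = Random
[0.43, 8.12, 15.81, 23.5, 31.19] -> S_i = 0.43 + 7.69*i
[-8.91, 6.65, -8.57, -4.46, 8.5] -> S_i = Random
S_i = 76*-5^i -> [76, -380, 1900, -9500, 47500]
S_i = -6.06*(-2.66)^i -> [-6.06, 16.12, -42.88, 114.06, -303.39]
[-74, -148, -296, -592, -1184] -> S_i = -74*2^i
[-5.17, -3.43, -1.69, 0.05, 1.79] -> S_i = -5.17 + 1.74*i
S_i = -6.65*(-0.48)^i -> [-6.65, 3.19, -1.53, 0.74, -0.35]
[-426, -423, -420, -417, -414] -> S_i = -426 + 3*i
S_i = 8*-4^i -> [8, -32, 128, -512, 2048]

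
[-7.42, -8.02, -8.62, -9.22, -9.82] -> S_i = -7.42 + -0.60*i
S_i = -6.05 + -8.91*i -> [-6.05, -14.96, -23.87, -32.78, -41.69]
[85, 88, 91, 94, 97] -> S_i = 85 + 3*i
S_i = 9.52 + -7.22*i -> [9.52, 2.3, -4.92, -12.14, -19.36]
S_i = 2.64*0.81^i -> [2.64, 2.14, 1.73, 1.4, 1.14]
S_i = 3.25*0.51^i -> [3.25, 1.66, 0.85, 0.43, 0.22]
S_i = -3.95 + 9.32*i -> [-3.95, 5.37, 14.69, 24.01, 33.33]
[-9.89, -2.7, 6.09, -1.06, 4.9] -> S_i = Random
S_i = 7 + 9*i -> [7, 16, 25, 34, 43]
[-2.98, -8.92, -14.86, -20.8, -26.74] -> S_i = -2.98 + -5.94*i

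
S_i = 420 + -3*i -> [420, 417, 414, 411, 408]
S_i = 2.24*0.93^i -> [2.24, 2.08, 1.94, 1.8, 1.68]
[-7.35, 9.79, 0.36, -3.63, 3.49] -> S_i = Random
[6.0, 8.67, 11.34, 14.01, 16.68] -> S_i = 6.00 + 2.67*i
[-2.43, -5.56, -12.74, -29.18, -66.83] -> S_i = -2.43*2.29^i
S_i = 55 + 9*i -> [55, 64, 73, 82, 91]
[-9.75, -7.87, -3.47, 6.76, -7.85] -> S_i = Random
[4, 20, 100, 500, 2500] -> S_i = 4*5^i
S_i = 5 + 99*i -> [5, 104, 203, 302, 401]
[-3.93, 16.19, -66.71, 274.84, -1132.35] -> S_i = -3.93*(-4.12)^i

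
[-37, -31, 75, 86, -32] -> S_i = Random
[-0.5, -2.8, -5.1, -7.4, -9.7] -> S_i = -0.50 + -2.30*i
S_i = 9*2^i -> [9, 18, 36, 72, 144]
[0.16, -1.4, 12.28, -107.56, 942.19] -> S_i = 0.16*(-8.76)^i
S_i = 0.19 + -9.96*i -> [0.19, -9.77, -19.73, -29.69, -39.65]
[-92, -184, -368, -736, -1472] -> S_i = -92*2^i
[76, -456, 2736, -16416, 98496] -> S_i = 76*-6^i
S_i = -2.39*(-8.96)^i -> [-2.39, 21.41, -191.87, 1719.18, -15403.87]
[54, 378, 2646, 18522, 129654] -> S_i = 54*7^i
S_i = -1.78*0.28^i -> [-1.78, -0.5, -0.14, -0.04, -0.01]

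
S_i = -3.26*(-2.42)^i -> [-3.26, 7.89, -19.09, 46.2, -111.81]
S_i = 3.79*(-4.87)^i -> [3.79, -18.46, 89.89, -437.75, 2131.84]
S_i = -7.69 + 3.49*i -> [-7.69, -4.2, -0.71, 2.78, 6.27]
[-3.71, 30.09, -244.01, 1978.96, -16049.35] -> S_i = -3.71*(-8.11)^i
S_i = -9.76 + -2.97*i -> [-9.76, -12.73, -15.7, -18.67, -21.64]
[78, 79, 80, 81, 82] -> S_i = 78 + 1*i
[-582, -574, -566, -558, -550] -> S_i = -582 + 8*i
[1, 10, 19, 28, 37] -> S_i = 1 + 9*i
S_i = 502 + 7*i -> [502, 509, 516, 523, 530]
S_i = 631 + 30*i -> [631, 661, 691, 721, 751]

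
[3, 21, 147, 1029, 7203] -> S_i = 3*7^i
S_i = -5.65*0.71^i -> [-5.65, -4.01, -2.85, -2.02, -1.44]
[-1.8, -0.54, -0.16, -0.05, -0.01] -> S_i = -1.80*0.30^i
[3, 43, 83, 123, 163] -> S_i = 3 + 40*i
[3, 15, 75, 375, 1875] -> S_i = 3*5^i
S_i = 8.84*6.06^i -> [8.84, 53.57, 324.64, 1967.3, 11921.83]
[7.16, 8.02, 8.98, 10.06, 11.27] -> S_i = 7.16*1.12^i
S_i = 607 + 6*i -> [607, 613, 619, 625, 631]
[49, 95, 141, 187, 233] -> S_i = 49 + 46*i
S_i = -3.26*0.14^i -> [-3.26, -0.46, -0.06, -0.01, -0.0]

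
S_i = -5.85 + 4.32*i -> [-5.85, -1.53, 2.79, 7.11, 11.43]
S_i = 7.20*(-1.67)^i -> [7.2, -12.02, 20.08, -33.53, 56.0]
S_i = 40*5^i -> [40, 200, 1000, 5000, 25000]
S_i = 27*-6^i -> [27, -162, 972, -5832, 34992]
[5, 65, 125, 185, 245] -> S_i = 5 + 60*i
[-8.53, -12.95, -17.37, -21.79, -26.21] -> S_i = -8.53 + -4.42*i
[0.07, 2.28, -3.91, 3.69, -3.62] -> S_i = Random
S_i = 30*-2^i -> [30, -60, 120, -240, 480]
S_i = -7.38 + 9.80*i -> [-7.38, 2.42, 12.22, 22.02, 31.82]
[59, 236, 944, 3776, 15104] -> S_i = 59*4^i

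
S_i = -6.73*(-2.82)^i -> [-6.73, 18.98, -53.52, 150.93, -425.61]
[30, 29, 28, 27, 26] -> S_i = 30 + -1*i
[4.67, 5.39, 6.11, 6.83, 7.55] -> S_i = 4.67 + 0.72*i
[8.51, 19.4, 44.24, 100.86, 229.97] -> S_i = 8.51*2.28^i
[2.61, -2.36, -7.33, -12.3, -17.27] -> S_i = 2.61 + -4.97*i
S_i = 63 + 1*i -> [63, 64, 65, 66, 67]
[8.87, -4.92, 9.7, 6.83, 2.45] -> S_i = Random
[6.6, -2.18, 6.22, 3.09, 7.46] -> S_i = Random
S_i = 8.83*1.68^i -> [8.83, 14.83, 24.92, 41.87, 70.34]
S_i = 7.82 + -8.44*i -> [7.82, -0.62, -9.06, -17.5, -25.94]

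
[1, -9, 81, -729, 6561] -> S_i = 1*-9^i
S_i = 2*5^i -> [2, 10, 50, 250, 1250]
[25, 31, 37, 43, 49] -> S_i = 25 + 6*i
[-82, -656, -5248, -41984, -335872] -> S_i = -82*8^i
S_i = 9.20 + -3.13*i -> [9.2, 6.07, 2.94, -0.19, -3.32]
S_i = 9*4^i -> [9, 36, 144, 576, 2304]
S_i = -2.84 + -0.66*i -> [-2.84, -3.5, -4.16, -4.82, -5.48]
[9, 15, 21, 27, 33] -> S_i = 9 + 6*i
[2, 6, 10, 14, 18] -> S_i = 2 + 4*i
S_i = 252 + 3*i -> [252, 255, 258, 261, 264]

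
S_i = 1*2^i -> [1, 2, 4, 8, 16]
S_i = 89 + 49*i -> [89, 138, 187, 236, 285]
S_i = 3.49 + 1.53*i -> [3.49, 5.02, 6.55, 8.08, 9.61]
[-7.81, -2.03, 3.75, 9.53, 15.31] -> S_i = -7.81 + 5.78*i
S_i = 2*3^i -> [2, 6, 18, 54, 162]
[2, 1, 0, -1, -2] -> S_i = 2 + -1*i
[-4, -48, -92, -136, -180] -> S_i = -4 + -44*i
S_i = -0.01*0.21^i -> [-0.01, -0.0, -0.0, -0.0, -0.0]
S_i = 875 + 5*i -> [875, 880, 885, 890, 895]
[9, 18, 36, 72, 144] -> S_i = 9*2^i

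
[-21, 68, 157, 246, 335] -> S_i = -21 + 89*i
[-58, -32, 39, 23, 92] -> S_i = Random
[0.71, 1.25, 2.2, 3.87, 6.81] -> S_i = 0.71*1.76^i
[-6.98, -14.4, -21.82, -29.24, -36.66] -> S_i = -6.98 + -7.42*i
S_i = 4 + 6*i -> [4, 10, 16, 22, 28]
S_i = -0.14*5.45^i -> [-0.14, -0.76, -4.16, -22.66, -123.51]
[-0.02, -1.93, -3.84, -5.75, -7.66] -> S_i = -0.02 + -1.91*i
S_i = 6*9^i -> [6, 54, 486, 4374, 39366]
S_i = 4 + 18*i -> [4, 22, 40, 58, 76]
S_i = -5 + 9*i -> [-5, 4, 13, 22, 31]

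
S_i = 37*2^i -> [37, 74, 148, 296, 592]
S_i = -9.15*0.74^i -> [-9.15, -6.77, -5.01, -3.71, -2.74]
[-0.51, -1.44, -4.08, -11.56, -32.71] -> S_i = -0.51*2.83^i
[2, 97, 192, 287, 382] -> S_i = 2 + 95*i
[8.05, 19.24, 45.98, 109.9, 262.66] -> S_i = 8.05*2.39^i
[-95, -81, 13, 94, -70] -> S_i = Random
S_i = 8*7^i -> [8, 56, 392, 2744, 19208]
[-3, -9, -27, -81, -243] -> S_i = -3*3^i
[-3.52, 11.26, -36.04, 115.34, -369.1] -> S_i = -3.52*(-3.20)^i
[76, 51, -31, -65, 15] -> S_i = Random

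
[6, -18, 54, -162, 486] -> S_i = 6*-3^i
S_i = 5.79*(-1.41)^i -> [5.79, -8.16, 11.51, -16.23, 22.89]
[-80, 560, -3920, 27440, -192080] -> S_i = -80*-7^i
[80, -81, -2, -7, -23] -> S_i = Random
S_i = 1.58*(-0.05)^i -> [1.58, -0.08, 0.0, -0.0, 0.0]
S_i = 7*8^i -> [7, 56, 448, 3584, 28672]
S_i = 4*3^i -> [4, 12, 36, 108, 324]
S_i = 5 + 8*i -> [5, 13, 21, 29, 37]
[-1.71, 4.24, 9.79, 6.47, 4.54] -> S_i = Random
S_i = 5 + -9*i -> [5, -4, -13, -22, -31]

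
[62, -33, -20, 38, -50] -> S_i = Random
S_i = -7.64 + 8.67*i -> [-7.64, 1.03, 9.7, 18.37, 27.04]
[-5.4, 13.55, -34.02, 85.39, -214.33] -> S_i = -5.40*(-2.51)^i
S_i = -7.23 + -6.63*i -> [-7.23, -13.86, -20.49, -27.12, -33.75]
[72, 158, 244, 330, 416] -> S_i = 72 + 86*i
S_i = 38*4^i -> [38, 152, 608, 2432, 9728]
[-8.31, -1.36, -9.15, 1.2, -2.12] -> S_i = Random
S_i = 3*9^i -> [3, 27, 243, 2187, 19683]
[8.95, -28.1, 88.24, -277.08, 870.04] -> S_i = 8.95*(-3.14)^i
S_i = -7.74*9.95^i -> [-7.74, -77.01, -766.28, -7624.48, -75863.57]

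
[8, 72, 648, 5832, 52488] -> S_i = 8*9^i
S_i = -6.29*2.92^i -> [-6.29, -18.37, -53.63, -156.6, -457.28]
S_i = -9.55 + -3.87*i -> [-9.55, -13.42, -17.29, -21.16, -25.03]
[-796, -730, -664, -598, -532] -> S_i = -796 + 66*i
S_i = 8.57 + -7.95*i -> [8.57, 0.62, -7.33, -15.28, -23.23]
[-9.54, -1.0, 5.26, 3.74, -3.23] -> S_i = Random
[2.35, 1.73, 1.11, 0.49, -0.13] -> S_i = 2.35 + -0.62*i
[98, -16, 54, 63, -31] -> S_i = Random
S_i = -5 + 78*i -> [-5, 73, 151, 229, 307]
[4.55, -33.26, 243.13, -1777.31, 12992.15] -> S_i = 4.55*(-7.31)^i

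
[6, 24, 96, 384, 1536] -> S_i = 6*4^i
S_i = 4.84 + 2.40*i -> [4.84, 7.24, 9.64, 12.04, 14.44]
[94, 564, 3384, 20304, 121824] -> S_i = 94*6^i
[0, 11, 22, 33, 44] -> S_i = 0 + 11*i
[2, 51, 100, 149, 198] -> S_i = 2 + 49*i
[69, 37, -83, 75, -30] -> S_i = Random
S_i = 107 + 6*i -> [107, 113, 119, 125, 131]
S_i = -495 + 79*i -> [-495, -416, -337, -258, -179]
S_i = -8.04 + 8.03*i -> [-8.04, -0.01, 8.02, 16.05, 24.08]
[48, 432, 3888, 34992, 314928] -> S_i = 48*9^i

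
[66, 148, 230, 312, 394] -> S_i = 66 + 82*i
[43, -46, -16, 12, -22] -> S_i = Random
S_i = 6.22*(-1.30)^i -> [6.22, -8.09, 10.51, -13.67, 17.76]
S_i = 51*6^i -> [51, 306, 1836, 11016, 66096]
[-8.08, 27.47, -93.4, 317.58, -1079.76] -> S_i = -8.08*(-3.40)^i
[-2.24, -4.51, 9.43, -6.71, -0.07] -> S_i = Random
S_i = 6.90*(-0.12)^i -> [6.9, -0.83, 0.1, -0.01, 0.0]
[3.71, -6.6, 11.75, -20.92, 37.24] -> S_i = 3.71*(-1.78)^i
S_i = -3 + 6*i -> [-3, 3, 9, 15, 21]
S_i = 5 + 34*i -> [5, 39, 73, 107, 141]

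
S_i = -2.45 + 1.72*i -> [-2.45, -0.73, 0.99, 2.71, 4.43]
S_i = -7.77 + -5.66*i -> [-7.77, -13.43, -19.09, -24.75, -30.41]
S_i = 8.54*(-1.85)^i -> [8.54, -15.8, 29.23, -54.07, 100.03]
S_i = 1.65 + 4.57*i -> [1.65, 6.22, 10.79, 15.36, 19.93]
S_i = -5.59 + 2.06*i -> [-5.59, -3.53, -1.47, 0.59, 2.65]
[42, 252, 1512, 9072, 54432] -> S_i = 42*6^i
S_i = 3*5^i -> [3, 15, 75, 375, 1875]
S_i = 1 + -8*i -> [1, -7, -15, -23, -31]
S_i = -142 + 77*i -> [-142, -65, 12, 89, 166]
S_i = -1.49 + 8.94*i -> [-1.49, 7.45, 16.39, 25.33, 34.27]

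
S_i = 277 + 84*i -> [277, 361, 445, 529, 613]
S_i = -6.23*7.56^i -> [-6.23, -47.1, -356.07, -2691.87, -20350.51]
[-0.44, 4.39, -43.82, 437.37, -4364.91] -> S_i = -0.44*(-9.98)^i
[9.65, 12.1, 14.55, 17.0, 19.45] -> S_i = 9.65 + 2.45*i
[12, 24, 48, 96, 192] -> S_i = 12*2^i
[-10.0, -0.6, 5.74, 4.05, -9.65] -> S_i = Random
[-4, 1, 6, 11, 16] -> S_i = -4 + 5*i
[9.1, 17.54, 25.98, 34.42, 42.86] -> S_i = 9.10 + 8.44*i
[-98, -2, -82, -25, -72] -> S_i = Random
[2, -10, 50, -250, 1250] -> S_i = 2*-5^i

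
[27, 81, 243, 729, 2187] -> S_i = 27*3^i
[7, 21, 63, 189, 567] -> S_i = 7*3^i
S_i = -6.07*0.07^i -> [-6.07, -0.42, -0.03, -0.0, -0.0]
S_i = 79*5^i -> [79, 395, 1975, 9875, 49375]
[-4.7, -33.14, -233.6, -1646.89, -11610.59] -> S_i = -4.70*7.05^i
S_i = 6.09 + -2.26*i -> [6.09, 3.83, 1.57, -0.69, -2.95]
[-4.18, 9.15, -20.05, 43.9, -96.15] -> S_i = -4.18*(-2.19)^i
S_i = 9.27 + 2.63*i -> [9.27, 11.9, 14.53, 17.16, 19.79]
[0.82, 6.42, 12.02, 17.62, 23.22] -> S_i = 0.82 + 5.60*i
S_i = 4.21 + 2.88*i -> [4.21, 7.09, 9.97, 12.85, 15.73]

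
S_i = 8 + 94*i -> [8, 102, 196, 290, 384]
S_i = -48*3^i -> [-48, -144, -432, -1296, -3888]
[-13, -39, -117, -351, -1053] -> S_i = -13*3^i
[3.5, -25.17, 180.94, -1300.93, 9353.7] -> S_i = 3.50*(-7.19)^i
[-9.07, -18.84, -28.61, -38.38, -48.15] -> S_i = -9.07 + -9.77*i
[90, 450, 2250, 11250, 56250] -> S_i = 90*5^i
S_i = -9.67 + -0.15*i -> [-9.67, -9.82, -9.97, -10.12, -10.27]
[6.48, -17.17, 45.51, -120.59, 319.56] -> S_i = 6.48*(-2.65)^i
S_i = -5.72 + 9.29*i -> [-5.72, 3.57, 12.86, 22.15, 31.44]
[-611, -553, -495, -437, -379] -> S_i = -611 + 58*i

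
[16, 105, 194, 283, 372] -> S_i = 16 + 89*i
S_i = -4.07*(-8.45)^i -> [-4.07, 34.39, -290.61, 2455.64, -20750.15]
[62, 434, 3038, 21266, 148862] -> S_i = 62*7^i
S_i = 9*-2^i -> [9, -18, 36, -72, 144]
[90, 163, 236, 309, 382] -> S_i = 90 + 73*i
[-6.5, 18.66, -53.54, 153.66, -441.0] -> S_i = -6.50*(-2.87)^i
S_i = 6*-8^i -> [6, -48, 384, -3072, 24576]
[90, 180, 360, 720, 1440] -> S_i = 90*2^i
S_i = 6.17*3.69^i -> [6.17, 22.77, 84.01, 310.0, 1143.91]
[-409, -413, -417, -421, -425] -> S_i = -409 + -4*i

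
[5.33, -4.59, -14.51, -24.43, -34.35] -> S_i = 5.33 + -9.92*i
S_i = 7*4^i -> [7, 28, 112, 448, 1792]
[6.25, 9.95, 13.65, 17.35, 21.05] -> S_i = 6.25 + 3.70*i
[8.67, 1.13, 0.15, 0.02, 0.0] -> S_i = 8.67*0.13^i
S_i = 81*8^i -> [81, 648, 5184, 41472, 331776]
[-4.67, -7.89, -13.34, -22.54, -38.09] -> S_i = -4.67*1.69^i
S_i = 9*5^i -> [9, 45, 225, 1125, 5625]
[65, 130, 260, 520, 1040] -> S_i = 65*2^i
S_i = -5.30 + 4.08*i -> [-5.3, -1.22, 2.86, 6.94, 11.02]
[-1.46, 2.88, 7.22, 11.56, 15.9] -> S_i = -1.46 + 4.34*i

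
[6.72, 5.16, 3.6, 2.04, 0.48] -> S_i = 6.72 + -1.56*i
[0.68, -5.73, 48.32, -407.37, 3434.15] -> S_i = 0.68*(-8.43)^i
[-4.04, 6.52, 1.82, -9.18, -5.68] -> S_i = Random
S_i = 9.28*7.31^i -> [9.28, 67.84, 495.89, 3624.93, 26498.27]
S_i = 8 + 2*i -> [8, 10, 12, 14, 16]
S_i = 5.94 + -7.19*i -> [5.94, -1.25, -8.44, -15.63, -22.82]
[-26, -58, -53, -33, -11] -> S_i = Random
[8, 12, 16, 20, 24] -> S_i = 8 + 4*i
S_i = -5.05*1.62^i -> [-5.05, -8.18, -13.25, -21.47, -34.78]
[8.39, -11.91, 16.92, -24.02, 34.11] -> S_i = 8.39*(-1.42)^i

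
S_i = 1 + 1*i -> [1, 2, 3, 4, 5]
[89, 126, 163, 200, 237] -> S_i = 89 + 37*i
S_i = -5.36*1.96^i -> [-5.36, -10.51, -20.59, -40.36, -79.1]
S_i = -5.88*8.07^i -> [-5.88, -47.45, -382.93, -3090.28, -24938.57]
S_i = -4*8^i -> [-4, -32, -256, -2048, -16384]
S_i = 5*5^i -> [5, 25, 125, 625, 3125]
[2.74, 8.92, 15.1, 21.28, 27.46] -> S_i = 2.74 + 6.18*i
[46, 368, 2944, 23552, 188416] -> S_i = 46*8^i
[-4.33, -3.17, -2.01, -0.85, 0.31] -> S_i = -4.33 + 1.16*i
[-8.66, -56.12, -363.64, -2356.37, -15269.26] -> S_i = -8.66*6.48^i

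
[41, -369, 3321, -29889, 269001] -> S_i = 41*-9^i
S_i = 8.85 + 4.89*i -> [8.85, 13.74, 18.63, 23.52, 28.41]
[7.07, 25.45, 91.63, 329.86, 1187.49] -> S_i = 7.07*3.60^i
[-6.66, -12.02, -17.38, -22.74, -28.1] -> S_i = -6.66 + -5.36*i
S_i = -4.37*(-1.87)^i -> [-4.37, 8.17, -15.28, 28.58, -53.44]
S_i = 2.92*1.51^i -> [2.92, 4.41, 6.66, 10.05, 15.18]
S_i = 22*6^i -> [22, 132, 792, 4752, 28512]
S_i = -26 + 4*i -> [-26, -22, -18, -14, -10]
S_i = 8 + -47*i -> [8, -39, -86, -133, -180]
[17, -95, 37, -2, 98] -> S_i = Random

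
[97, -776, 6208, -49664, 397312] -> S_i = 97*-8^i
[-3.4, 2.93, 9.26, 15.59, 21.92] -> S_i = -3.40 + 6.33*i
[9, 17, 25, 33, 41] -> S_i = 9 + 8*i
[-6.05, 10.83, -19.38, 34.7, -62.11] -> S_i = -6.05*(-1.79)^i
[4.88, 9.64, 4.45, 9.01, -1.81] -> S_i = Random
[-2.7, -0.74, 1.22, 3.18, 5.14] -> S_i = -2.70 + 1.96*i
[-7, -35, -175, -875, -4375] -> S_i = -7*5^i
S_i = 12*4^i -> [12, 48, 192, 768, 3072]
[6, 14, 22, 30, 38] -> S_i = 6 + 8*i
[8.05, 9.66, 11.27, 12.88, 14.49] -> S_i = 8.05 + 1.61*i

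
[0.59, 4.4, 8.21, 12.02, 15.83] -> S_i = 0.59 + 3.81*i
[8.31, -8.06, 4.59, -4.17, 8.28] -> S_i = Random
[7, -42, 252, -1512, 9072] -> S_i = 7*-6^i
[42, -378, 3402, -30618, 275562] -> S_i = 42*-9^i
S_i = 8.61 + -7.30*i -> [8.61, 1.31, -5.99, -13.29, -20.59]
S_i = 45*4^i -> [45, 180, 720, 2880, 11520]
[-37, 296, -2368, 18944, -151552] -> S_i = -37*-8^i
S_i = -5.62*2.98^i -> [-5.62, -16.75, -49.91, -148.73, -443.2]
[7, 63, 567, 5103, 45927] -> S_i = 7*9^i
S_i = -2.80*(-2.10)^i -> [-2.8, 5.88, -12.35, 25.93, -54.45]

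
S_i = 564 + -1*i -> [564, 563, 562, 561, 560]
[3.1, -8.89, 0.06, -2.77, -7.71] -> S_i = Random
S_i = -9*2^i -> [-9, -18, -36, -72, -144]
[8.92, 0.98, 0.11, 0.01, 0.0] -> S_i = 8.92*0.11^i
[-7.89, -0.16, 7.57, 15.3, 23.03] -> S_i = -7.89 + 7.73*i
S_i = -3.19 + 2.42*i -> [-3.19, -0.77, 1.65, 4.07, 6.49]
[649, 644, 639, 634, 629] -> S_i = 649 + -5*i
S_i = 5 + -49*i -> [5, -44, -93, -142, -191]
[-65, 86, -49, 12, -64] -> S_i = Random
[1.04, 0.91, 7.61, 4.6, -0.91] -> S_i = Random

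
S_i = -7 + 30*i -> [-7, 23, 53, 83, 113]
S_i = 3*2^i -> [3, 6, 12, 24, 48]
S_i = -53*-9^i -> [-53, 477, -4293, 38637, -347733]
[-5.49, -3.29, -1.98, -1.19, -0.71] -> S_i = -5.49*0.60^i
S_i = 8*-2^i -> [8, -16, 32, -64, 128]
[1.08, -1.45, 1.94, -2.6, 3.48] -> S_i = 1.08*(-1.34)^i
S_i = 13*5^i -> [13, 65, 325, 1625, 8125]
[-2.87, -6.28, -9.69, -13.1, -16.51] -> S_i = -2.87 + -3.41*i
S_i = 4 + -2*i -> [4, 2, 0, -2, -4]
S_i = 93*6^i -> [93, 558, 3348, 20088, 120528]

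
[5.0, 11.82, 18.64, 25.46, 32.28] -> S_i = 5.00 + 6.82*i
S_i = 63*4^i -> [63, 252, 1008, 4032, 16128]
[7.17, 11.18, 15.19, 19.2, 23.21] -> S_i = 7.17 + 4.01*i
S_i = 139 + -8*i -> [139, 131, 123, 115, 107]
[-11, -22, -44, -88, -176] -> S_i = -11*2^i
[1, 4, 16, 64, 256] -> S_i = 1*4^i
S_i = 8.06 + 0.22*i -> [8.06, 8.28, 8.5, 8.72, 8.94]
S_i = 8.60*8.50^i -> [8.6, 73.1, 621.35, 5281.48, 44892.54]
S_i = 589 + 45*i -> [589, 634, 679, 724, 769]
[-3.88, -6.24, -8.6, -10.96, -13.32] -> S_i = -3.88 + -2.36*i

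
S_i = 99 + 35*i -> [99, 134, 169, 204, 239]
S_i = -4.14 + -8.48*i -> [-4.14, -12.62, -21.1, -29.58, -38.06]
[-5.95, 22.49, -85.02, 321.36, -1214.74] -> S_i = -5.95*(-3.78)^i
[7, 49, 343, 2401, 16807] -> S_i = 7*7^i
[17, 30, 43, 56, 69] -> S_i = 17 + 13*i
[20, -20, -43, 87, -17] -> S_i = Random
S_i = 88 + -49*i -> [88, 39, -10, -59, -108]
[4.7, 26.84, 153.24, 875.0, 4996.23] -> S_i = 4.70*5.71^i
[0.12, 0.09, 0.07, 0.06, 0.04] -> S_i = 0.12*0.78^i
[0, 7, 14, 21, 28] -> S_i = 0 + 7*i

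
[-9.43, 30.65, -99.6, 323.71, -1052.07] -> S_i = -9.43*(-3.25)^i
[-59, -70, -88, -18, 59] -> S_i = Random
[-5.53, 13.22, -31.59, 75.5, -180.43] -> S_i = -5.53*(-2.39)^i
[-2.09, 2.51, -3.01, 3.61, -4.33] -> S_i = -2.09*(-1.20)^i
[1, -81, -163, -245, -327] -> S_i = 1 + -82*i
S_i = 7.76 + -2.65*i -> [7.76, 5.11, 2.46, -0.19, -2.84]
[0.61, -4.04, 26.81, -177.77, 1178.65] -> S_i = 0.61*(-6.63)^i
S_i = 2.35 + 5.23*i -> [2.35, 7.58, 12.81, 18.04, 23.27]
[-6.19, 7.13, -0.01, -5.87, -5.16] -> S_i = Random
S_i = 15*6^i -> [15, 90, 540, 3240, 19440]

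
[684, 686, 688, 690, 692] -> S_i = 684 + 2*i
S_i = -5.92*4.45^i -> [-5.92, -26.34, -117.23, -521.68, -2321.46]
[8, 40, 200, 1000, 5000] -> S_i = 8*5^i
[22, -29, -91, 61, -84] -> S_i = Random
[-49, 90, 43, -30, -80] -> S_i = Random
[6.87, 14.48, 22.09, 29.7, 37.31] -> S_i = 6.87 + 7.61*i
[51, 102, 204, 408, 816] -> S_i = 51*2^i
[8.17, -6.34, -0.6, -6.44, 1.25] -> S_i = Random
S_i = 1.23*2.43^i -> [1.23, 2.99, 7.26, 17.65, 42.89]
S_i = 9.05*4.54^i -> [9.05, 41.09, 186.53, 846.87, 3844.78]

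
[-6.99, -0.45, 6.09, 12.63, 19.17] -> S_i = -6.99 + 6.54*i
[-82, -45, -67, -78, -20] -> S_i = Random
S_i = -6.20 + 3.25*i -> [-6.2, -2.95, 0.3, 3.55, 6.8]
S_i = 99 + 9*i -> [99, 108, 117, 126, 135]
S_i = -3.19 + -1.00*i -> [-3.19, -4.19, -5.19, -6.19, -7.19]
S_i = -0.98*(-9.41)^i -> [-0.98, 9.22, -86.78, 816.57, -7683.95]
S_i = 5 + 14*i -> [5, 19, 33, 47, 61]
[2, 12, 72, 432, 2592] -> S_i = 2*6^i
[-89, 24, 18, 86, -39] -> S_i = Random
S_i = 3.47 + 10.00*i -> [3.47, 13.47, 23.47, 33.47, 43.47]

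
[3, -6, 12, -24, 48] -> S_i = 3*-2^i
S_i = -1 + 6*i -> [-1, 5, 11, 17, 23]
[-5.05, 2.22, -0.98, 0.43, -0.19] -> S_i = -5.05*(-0.44)^i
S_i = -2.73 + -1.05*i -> [-2.73, -3.78, -4.83, -5.88, -6.93]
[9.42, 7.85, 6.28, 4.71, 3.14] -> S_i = 9.42 + -1.57*i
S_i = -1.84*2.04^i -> [-1.84, -3.75, -7.66, -15.62, -31.87]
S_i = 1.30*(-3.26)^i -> [1.3, -4.24, 13.82, -45.04, 146.83]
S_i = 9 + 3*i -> [9, 12, 15, 18, 21]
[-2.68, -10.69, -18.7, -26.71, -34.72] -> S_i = -2.68 + -8.01*i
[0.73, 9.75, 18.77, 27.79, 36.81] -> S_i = 0.73 + 9.02*i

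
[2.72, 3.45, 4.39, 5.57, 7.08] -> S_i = 2.72*1.27^i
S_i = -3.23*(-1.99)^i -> [-3.23, 6.43, -12.79, 25.45, -50.65]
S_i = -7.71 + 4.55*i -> [-7.71, -3.16, 1.39, 5.94, 10.49]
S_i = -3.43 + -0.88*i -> [-3.43, -4.31, -5.19, -6.07, -6.95]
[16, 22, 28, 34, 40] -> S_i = 16 + 6*i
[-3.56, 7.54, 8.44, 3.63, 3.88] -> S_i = Random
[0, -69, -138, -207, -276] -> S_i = 0 + -69*i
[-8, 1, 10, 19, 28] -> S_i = -8 + 9*i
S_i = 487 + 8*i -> [487, 495, 503, 511, 519]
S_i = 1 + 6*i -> [1, 7, 13, 19, 25]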